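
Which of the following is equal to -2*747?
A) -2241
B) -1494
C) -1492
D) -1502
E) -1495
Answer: B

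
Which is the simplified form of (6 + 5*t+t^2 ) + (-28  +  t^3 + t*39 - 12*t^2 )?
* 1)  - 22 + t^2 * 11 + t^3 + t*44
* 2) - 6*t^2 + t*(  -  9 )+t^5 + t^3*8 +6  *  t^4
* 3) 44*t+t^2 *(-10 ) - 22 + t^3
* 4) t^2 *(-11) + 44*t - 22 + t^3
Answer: 4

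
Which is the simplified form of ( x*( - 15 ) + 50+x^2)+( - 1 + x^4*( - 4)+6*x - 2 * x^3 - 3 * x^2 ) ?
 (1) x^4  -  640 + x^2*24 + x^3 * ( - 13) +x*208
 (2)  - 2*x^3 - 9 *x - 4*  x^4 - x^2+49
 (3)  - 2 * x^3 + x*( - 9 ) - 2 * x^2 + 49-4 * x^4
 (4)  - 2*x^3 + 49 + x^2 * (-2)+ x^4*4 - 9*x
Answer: 3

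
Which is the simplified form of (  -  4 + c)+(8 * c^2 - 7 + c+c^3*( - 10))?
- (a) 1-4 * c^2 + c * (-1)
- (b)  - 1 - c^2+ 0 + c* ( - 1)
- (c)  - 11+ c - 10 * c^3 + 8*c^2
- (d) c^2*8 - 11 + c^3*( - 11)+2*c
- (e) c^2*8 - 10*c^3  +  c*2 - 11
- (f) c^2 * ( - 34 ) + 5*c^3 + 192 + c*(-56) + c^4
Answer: e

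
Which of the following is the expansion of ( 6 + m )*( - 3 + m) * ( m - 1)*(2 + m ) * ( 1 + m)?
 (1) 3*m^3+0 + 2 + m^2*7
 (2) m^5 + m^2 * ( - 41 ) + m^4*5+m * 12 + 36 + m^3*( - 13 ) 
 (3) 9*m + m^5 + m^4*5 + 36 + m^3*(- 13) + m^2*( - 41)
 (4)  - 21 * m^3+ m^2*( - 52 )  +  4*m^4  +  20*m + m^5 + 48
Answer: 2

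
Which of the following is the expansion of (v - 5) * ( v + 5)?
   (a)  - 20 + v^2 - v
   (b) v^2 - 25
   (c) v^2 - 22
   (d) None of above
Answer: b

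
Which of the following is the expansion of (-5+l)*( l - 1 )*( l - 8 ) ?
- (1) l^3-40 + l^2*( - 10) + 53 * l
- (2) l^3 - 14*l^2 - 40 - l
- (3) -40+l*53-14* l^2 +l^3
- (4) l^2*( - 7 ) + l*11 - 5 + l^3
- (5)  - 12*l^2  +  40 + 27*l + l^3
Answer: 3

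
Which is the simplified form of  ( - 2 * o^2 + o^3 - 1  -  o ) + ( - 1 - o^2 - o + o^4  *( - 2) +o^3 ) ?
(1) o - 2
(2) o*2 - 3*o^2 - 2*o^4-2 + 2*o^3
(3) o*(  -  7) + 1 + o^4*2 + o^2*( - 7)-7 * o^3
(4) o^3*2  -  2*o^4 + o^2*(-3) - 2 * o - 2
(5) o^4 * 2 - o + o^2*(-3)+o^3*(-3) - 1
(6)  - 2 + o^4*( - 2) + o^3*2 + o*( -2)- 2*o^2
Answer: 4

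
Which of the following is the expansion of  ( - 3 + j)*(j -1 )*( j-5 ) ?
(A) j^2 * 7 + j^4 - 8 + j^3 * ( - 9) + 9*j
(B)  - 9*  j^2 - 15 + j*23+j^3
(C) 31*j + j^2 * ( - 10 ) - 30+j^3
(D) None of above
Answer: B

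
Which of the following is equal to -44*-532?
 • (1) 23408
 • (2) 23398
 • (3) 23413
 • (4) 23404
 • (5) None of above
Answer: 1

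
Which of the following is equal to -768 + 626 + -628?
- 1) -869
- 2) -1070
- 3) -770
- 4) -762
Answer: 3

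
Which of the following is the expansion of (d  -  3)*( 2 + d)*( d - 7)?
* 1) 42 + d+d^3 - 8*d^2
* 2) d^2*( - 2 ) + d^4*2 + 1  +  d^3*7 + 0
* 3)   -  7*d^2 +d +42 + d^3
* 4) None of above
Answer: 1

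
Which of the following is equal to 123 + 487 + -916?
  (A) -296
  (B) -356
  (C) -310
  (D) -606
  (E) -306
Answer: E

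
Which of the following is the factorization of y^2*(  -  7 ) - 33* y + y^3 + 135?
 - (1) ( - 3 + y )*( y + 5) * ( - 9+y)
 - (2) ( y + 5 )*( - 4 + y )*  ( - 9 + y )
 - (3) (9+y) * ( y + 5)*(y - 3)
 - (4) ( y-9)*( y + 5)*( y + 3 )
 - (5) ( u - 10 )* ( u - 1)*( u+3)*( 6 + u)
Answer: 1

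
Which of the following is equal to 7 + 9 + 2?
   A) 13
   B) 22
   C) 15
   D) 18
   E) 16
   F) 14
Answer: D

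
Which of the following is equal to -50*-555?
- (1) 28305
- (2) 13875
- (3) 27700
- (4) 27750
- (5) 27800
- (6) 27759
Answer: 4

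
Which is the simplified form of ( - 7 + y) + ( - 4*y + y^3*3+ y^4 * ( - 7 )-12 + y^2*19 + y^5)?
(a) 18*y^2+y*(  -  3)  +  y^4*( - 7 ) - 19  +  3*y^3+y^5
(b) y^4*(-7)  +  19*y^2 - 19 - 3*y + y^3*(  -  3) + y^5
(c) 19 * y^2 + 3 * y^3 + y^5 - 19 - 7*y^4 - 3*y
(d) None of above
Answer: c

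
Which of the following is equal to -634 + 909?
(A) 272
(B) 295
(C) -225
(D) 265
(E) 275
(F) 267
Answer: E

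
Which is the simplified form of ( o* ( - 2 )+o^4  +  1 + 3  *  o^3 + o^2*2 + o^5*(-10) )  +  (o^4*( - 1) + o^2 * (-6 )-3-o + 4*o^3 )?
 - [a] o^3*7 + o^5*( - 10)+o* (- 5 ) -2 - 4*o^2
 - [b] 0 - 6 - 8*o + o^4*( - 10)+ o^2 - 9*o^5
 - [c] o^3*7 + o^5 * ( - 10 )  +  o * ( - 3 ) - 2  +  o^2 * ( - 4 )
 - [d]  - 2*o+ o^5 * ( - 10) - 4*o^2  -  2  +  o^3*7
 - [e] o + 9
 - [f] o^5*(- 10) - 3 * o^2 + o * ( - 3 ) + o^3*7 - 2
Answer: c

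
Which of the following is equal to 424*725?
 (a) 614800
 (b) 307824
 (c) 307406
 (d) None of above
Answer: d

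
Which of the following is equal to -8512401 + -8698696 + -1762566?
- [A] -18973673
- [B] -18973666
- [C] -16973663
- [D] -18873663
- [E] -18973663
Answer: E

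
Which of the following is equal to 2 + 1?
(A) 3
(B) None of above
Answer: A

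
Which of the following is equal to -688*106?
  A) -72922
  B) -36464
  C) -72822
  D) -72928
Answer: D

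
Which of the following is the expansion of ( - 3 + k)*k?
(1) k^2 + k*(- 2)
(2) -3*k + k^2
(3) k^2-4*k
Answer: 2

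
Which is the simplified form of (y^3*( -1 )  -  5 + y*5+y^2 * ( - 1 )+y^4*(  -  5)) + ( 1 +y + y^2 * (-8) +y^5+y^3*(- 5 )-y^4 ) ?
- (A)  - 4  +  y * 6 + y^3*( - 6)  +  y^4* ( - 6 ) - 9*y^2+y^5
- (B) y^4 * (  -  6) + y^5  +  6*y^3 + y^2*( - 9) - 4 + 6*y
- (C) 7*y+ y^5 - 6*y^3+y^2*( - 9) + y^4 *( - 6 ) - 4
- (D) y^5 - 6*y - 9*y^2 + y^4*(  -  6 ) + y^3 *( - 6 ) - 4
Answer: A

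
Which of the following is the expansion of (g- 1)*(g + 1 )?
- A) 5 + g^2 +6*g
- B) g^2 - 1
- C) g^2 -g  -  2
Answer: B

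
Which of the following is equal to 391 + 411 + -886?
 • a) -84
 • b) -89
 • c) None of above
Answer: a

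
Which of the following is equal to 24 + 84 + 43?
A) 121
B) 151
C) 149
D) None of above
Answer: B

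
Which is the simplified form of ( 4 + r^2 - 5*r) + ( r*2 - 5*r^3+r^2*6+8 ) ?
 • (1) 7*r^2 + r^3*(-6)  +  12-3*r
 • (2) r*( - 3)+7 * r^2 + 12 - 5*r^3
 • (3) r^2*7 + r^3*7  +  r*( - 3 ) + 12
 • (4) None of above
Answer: 2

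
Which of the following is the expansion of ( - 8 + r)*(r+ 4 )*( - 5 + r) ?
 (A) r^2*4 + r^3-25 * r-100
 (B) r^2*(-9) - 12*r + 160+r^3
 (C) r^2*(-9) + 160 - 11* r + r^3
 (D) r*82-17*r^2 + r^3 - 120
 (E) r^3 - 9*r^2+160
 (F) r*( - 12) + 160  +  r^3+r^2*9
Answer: B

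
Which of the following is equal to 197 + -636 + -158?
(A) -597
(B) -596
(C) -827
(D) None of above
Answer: A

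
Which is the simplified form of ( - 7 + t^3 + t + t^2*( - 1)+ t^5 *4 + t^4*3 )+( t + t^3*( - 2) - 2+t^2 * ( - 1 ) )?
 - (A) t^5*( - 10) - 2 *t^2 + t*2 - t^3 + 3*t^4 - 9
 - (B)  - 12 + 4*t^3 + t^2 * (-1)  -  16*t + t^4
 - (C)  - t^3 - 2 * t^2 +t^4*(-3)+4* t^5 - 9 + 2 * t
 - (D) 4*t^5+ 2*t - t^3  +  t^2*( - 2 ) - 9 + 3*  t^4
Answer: D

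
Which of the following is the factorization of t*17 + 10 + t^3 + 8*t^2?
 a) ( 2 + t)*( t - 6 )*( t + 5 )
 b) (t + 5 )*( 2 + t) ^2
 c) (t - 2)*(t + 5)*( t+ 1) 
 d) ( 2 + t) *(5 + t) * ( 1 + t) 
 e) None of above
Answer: d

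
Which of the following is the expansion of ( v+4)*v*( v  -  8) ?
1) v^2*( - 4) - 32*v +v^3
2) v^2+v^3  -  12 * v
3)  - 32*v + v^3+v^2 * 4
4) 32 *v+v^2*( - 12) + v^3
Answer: 1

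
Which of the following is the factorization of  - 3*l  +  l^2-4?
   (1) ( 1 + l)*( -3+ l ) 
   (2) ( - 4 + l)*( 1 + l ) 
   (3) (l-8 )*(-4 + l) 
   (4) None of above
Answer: 2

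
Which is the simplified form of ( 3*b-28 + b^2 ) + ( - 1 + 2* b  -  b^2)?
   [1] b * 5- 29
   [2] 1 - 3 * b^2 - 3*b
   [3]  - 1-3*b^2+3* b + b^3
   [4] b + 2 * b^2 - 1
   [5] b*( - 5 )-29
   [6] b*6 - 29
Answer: 1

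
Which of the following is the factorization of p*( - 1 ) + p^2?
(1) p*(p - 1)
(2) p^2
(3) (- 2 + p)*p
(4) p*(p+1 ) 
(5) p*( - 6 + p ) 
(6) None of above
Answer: 1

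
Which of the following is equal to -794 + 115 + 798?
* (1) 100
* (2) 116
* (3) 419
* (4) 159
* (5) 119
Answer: 5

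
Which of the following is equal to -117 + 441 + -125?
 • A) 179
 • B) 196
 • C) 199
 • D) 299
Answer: C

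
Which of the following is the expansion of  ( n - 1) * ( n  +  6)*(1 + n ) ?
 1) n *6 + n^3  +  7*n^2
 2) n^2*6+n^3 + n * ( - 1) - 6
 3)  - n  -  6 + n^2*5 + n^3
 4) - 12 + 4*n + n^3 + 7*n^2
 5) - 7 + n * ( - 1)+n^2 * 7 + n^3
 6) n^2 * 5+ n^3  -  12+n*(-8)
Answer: 2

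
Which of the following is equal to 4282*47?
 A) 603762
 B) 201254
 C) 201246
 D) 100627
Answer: B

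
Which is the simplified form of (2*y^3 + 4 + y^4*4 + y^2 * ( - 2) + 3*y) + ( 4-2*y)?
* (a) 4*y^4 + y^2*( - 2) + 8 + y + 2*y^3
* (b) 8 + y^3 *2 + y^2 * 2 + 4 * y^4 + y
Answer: a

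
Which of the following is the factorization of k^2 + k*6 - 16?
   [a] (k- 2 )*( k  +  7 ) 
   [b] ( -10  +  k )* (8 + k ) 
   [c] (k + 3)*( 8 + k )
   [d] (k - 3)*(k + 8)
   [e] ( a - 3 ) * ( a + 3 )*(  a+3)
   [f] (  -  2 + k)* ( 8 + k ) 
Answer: f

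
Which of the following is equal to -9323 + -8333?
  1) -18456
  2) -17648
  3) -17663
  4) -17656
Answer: 4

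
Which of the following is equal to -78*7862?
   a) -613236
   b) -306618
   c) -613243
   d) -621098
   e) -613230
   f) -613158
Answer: a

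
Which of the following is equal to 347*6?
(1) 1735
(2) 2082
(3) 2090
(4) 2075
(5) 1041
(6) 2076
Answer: 2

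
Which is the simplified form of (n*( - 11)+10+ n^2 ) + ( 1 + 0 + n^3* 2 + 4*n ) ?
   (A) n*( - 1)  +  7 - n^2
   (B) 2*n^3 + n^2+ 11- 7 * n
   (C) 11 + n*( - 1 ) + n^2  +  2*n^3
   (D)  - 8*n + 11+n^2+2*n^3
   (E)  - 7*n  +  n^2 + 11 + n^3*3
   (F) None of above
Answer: B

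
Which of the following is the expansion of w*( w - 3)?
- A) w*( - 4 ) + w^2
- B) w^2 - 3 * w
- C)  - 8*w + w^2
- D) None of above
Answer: B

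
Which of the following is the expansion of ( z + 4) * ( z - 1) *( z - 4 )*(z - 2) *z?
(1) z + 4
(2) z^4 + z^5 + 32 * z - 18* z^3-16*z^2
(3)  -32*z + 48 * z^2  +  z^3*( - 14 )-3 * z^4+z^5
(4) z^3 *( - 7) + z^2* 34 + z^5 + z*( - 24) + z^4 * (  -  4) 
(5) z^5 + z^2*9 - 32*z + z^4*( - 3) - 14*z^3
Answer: 3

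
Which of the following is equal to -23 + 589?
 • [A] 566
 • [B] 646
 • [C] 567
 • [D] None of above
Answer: A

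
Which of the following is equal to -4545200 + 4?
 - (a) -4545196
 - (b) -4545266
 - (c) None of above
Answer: a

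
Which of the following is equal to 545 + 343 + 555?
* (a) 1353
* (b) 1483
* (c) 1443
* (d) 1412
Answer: c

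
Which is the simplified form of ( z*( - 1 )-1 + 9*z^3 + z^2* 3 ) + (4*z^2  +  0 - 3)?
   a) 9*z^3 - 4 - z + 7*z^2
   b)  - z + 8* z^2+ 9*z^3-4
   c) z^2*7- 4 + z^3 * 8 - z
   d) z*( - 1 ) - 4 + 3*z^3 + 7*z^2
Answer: a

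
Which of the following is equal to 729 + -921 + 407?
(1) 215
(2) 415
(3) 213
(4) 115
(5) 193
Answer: 1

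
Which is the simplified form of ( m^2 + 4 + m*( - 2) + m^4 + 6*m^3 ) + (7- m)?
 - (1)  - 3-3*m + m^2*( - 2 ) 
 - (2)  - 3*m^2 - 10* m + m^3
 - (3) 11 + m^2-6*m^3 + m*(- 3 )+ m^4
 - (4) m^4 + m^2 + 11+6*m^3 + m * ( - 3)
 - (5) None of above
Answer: 4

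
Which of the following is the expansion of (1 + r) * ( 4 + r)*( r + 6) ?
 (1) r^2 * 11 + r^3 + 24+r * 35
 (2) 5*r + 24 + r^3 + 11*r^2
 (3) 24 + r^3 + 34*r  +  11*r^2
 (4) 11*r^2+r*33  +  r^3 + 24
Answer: 3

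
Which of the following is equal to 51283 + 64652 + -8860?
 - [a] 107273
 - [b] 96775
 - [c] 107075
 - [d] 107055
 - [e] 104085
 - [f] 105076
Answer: c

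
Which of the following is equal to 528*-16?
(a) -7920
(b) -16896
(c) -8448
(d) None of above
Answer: c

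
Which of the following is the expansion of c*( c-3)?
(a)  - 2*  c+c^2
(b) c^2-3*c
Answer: b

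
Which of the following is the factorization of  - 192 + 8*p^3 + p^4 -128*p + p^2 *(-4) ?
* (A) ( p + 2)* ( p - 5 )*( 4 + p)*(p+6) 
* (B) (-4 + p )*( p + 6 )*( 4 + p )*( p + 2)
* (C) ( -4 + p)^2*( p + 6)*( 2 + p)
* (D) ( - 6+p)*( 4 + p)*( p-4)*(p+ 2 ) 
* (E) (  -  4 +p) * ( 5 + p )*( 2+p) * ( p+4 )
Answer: B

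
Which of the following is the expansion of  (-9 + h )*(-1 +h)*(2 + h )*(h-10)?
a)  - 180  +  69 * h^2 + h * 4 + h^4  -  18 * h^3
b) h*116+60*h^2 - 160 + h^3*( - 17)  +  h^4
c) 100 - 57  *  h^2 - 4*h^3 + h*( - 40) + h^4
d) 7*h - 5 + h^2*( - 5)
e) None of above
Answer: e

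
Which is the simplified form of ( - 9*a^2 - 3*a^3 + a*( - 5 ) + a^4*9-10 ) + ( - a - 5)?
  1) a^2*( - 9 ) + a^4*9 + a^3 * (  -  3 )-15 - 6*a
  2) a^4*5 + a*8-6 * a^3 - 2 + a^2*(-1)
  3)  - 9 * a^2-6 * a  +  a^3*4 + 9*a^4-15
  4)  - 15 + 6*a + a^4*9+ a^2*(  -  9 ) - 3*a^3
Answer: 1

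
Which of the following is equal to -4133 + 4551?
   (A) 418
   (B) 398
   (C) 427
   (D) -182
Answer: A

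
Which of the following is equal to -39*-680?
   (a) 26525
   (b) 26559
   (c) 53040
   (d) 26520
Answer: d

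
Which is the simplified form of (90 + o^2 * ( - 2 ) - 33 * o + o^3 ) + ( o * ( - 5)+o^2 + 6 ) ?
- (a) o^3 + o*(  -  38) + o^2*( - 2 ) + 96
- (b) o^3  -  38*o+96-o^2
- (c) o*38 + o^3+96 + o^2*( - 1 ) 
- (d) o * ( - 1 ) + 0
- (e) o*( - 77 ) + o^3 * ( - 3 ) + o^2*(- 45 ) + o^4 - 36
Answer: b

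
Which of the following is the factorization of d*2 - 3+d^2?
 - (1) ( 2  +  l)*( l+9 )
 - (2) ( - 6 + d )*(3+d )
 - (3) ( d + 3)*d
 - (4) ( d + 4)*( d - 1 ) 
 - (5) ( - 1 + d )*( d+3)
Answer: 5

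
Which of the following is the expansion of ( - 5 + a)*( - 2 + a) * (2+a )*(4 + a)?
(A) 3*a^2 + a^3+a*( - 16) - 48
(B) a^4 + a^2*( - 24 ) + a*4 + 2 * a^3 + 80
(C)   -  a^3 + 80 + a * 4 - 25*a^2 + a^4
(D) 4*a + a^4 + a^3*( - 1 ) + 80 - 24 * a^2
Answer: D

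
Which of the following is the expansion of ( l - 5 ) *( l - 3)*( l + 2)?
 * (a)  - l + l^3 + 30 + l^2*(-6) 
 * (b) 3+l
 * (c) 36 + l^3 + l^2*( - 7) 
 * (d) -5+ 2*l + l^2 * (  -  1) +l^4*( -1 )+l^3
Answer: a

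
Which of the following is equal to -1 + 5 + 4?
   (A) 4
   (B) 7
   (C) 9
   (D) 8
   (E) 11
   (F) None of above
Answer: D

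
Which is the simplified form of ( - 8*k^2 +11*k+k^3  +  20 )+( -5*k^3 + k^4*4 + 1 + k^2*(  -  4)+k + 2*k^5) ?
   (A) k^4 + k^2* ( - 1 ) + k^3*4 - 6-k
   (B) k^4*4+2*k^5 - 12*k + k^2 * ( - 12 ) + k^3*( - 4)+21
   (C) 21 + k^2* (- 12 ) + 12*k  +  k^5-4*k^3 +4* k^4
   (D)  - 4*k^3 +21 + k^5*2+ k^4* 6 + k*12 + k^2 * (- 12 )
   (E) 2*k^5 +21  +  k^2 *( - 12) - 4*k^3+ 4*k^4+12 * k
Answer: E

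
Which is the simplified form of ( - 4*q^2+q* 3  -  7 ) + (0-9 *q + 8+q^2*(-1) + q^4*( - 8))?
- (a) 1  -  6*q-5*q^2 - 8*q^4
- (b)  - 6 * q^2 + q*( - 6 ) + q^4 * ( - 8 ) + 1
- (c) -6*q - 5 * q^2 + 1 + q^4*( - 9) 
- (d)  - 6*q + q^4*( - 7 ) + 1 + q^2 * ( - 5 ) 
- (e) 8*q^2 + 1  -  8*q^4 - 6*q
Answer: a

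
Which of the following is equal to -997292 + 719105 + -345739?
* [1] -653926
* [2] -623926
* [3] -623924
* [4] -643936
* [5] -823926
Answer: 2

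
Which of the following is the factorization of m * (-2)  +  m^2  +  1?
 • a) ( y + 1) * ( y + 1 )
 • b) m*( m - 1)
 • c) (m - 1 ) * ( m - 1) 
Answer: c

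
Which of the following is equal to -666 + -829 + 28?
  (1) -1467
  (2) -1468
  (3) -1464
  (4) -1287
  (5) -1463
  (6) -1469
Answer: 1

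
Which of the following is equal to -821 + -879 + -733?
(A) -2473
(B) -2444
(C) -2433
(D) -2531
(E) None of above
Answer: C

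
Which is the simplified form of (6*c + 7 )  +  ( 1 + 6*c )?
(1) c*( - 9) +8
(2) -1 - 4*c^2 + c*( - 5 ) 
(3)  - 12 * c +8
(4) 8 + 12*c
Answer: 4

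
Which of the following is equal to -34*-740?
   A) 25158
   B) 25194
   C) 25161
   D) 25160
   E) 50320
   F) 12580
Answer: D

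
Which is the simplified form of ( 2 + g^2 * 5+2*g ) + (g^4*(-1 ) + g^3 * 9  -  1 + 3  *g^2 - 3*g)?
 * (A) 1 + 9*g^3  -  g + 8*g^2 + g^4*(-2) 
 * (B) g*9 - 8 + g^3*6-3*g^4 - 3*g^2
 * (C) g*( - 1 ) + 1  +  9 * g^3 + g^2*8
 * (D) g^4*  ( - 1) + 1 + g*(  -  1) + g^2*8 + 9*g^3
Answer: D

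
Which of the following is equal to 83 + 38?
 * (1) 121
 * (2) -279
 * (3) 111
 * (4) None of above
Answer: 1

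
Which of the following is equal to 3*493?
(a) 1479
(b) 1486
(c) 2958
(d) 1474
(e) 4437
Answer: a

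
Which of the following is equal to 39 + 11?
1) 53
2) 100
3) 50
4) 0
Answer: 3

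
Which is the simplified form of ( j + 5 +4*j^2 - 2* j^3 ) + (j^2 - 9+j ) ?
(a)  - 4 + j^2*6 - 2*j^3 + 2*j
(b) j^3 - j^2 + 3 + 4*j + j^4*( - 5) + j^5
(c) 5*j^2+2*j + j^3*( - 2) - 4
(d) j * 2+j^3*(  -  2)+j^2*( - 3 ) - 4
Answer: c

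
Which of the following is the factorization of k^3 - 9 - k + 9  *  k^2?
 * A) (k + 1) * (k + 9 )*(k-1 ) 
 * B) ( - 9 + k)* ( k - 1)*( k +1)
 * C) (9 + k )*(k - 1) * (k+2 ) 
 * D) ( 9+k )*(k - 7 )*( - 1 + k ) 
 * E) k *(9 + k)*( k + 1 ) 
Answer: A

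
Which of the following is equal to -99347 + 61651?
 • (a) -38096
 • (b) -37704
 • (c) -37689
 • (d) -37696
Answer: d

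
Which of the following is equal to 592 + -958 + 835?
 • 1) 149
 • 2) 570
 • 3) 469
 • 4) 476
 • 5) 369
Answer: 3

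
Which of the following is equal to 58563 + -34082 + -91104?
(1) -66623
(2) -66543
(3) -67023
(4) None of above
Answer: 1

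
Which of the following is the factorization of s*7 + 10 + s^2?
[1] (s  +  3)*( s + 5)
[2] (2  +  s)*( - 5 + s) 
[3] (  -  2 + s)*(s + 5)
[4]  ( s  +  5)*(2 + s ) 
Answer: 4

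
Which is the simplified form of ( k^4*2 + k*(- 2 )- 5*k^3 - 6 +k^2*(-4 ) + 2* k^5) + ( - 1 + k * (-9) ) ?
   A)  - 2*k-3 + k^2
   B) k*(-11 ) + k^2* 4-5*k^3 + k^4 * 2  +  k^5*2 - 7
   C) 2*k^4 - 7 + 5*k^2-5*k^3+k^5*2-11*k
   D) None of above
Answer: D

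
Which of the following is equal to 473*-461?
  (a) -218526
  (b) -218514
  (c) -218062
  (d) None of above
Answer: d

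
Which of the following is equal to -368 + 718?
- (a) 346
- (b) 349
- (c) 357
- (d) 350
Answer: d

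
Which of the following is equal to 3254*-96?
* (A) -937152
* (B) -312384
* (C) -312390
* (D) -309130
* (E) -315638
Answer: B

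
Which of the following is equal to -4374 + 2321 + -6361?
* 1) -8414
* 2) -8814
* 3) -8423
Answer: 1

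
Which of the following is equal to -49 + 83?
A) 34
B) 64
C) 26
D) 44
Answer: A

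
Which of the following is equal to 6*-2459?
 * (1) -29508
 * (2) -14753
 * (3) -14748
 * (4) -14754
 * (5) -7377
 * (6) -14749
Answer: 4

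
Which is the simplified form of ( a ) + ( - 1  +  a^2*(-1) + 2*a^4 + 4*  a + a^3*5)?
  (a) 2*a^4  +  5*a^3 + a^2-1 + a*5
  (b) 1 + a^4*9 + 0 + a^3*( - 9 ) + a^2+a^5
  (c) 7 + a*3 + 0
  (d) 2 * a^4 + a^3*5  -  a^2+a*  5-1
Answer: d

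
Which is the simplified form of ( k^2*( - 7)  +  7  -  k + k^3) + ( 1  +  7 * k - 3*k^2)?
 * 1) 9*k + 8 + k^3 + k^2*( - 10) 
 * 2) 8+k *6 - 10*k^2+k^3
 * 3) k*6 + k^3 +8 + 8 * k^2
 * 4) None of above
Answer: 2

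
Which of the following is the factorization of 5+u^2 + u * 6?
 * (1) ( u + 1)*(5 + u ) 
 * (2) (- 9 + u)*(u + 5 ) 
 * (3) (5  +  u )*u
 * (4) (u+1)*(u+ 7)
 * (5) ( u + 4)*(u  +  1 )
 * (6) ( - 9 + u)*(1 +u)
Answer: 1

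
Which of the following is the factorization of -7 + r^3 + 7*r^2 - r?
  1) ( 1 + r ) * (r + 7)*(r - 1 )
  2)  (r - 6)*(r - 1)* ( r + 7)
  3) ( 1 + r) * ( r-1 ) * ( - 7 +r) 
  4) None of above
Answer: 1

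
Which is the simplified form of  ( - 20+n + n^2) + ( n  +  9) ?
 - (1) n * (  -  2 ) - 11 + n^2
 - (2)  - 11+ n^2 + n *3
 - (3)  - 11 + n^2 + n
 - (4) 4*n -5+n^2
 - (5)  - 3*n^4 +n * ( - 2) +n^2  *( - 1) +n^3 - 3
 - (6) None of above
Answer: 6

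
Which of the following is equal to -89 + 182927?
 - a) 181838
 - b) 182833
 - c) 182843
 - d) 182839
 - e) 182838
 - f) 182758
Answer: e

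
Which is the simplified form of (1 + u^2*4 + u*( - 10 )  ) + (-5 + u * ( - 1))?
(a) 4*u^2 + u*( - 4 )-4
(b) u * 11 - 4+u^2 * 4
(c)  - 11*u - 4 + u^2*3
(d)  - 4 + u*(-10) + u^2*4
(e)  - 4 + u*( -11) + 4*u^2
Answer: e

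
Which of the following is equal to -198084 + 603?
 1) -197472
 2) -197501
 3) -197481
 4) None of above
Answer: 3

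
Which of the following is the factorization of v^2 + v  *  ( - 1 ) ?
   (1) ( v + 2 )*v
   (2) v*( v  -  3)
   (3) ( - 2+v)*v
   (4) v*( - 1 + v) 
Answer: 4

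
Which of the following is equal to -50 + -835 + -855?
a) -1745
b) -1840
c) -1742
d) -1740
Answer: d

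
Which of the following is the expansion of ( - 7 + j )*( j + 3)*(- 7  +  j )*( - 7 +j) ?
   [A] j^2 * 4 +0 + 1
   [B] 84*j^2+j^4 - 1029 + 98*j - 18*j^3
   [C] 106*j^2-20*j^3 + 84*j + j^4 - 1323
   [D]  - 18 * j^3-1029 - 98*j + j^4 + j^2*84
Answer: B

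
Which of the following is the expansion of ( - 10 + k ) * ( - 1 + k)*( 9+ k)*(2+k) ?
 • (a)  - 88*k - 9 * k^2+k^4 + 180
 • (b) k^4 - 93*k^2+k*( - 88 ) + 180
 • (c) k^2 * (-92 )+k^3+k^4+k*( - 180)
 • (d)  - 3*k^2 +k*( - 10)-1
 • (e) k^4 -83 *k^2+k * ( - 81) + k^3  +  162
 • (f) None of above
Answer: b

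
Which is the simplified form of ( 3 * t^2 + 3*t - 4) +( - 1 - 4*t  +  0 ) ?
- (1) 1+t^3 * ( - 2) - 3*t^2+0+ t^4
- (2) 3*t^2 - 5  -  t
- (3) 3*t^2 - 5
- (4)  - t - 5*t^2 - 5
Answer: 2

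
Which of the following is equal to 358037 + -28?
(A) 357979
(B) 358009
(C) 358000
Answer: B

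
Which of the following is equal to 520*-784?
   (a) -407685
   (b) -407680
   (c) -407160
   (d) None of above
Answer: b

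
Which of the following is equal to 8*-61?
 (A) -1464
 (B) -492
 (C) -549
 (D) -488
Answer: D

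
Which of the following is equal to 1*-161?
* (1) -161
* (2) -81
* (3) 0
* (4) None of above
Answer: 1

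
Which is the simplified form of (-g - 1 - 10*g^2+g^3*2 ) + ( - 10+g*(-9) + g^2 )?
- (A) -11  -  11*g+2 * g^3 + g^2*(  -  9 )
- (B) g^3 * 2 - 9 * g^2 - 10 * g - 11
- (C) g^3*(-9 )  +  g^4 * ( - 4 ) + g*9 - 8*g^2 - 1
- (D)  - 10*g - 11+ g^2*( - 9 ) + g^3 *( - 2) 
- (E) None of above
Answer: B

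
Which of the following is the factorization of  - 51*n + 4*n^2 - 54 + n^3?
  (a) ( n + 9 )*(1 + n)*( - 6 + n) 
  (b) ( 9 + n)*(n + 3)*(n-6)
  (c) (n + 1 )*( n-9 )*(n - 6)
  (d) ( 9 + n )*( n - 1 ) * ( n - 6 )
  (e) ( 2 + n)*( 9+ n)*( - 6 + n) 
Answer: a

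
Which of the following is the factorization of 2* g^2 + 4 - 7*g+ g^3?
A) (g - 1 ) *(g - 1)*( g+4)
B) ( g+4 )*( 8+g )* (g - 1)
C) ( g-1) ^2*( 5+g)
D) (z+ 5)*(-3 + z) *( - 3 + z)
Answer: A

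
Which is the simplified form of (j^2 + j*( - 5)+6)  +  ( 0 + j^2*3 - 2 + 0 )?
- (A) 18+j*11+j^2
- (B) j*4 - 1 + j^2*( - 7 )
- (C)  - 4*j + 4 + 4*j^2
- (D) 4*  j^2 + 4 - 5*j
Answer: D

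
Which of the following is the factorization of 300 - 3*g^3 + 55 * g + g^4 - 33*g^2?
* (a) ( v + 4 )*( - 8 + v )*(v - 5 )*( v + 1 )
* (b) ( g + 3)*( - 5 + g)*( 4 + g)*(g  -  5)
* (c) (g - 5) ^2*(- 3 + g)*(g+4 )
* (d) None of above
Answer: b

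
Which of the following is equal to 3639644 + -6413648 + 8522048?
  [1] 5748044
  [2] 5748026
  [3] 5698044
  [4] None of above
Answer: 1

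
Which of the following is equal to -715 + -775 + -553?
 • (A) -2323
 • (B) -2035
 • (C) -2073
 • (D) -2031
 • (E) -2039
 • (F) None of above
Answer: F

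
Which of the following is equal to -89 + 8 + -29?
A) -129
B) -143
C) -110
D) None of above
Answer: C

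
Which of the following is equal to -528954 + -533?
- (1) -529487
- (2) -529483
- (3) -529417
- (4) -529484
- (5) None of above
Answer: 1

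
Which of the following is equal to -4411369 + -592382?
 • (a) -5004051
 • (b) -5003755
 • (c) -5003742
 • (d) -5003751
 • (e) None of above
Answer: d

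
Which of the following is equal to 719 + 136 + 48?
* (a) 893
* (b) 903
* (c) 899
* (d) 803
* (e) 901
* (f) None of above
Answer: b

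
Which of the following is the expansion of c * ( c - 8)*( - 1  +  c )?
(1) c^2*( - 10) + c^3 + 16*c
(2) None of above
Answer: 2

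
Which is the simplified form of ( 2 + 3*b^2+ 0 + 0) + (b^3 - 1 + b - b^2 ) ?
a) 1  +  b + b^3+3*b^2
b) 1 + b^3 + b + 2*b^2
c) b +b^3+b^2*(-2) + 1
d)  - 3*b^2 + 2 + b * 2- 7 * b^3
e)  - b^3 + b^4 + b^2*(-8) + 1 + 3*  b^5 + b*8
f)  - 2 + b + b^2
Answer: b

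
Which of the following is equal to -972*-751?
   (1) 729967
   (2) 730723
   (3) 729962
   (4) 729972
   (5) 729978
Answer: 4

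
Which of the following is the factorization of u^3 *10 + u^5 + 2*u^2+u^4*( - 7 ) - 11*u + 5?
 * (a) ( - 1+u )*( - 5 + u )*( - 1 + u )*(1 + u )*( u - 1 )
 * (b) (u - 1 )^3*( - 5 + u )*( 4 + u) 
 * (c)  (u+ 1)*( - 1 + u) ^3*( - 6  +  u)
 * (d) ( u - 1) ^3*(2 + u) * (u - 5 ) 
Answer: a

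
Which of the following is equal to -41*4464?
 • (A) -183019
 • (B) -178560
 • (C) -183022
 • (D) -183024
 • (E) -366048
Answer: D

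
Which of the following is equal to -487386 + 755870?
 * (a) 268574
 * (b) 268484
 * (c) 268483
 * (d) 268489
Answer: b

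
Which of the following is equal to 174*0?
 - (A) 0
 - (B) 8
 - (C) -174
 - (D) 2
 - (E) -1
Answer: A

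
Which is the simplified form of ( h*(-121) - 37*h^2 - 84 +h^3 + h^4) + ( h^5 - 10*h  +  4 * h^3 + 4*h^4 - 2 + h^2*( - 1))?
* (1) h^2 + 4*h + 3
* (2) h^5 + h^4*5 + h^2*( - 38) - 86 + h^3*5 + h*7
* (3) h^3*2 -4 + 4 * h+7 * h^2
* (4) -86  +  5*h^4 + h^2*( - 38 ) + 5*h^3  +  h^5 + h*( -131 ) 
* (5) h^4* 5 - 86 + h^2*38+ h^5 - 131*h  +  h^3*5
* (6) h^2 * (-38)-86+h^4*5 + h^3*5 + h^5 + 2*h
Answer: 4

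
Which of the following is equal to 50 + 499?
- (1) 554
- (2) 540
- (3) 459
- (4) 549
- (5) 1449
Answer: 4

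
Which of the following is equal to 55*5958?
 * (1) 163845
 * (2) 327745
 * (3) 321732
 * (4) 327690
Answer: 4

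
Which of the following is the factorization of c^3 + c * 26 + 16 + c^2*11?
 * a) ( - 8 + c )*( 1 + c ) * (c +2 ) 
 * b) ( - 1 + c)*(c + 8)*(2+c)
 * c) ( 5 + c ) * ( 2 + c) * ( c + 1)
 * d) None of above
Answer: d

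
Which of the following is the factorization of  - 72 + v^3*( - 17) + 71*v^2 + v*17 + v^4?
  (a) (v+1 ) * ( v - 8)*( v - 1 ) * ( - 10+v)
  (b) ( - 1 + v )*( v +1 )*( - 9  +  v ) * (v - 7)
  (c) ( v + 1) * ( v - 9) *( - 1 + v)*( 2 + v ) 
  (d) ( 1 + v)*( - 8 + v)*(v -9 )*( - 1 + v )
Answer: d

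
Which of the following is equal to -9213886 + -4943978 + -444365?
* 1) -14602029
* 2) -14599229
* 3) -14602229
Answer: 3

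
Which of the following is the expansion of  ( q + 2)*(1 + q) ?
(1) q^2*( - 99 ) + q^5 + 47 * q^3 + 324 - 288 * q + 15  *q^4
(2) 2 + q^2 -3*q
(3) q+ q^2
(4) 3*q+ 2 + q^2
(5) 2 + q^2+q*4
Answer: 4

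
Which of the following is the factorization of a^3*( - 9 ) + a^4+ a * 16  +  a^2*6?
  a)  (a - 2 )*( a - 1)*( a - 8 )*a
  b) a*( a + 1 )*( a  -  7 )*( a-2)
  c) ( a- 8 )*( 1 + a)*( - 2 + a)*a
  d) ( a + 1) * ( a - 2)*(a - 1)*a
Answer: c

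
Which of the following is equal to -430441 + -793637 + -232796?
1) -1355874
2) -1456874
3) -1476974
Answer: 2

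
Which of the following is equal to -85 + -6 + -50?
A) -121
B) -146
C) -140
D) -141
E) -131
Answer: D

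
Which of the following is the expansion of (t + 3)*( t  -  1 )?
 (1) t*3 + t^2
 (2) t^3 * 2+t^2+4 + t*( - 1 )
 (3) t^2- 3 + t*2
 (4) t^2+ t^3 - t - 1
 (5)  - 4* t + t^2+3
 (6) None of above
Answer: 3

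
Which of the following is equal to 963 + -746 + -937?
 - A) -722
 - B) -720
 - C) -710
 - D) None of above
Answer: B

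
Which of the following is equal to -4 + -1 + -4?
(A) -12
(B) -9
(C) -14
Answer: B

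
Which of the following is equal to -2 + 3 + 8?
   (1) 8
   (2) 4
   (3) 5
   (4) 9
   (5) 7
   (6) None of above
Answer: 4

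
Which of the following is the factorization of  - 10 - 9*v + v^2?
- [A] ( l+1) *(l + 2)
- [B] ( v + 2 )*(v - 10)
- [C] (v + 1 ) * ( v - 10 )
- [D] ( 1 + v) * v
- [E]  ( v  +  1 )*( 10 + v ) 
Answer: C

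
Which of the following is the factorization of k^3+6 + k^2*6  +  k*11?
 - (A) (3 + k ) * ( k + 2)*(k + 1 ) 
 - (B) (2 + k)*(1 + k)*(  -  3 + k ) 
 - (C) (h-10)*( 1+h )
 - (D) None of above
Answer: A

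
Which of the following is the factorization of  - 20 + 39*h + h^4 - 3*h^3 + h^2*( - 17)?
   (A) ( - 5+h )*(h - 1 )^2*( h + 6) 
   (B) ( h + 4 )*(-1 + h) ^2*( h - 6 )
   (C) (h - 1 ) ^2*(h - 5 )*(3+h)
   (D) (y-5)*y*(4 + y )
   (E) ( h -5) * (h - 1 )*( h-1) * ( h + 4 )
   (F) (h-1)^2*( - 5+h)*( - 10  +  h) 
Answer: E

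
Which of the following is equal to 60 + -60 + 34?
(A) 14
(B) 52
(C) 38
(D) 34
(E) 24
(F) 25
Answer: D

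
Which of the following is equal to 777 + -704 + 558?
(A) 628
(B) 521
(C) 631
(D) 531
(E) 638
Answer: C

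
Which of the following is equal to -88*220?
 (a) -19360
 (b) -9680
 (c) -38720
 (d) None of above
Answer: a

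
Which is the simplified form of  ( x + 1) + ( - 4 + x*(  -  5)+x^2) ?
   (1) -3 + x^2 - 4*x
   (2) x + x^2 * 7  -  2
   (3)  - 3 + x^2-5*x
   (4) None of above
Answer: 1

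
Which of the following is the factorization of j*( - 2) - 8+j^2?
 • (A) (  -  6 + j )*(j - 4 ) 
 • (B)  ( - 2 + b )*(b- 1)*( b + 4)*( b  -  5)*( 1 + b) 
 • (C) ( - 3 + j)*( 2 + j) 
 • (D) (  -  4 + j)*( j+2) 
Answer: D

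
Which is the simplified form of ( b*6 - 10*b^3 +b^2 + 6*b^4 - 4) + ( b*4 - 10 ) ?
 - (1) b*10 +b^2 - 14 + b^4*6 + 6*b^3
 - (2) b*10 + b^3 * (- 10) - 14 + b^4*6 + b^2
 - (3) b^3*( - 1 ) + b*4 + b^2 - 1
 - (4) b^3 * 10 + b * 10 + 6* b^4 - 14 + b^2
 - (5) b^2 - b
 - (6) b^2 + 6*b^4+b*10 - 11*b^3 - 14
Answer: 2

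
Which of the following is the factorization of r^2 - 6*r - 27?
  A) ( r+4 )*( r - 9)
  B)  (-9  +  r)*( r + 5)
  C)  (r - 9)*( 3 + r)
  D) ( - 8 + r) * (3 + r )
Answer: C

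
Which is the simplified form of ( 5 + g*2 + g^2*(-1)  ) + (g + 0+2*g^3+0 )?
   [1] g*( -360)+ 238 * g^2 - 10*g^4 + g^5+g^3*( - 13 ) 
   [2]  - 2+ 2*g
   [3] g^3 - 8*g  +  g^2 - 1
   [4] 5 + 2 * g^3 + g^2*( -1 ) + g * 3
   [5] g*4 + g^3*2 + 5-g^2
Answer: 4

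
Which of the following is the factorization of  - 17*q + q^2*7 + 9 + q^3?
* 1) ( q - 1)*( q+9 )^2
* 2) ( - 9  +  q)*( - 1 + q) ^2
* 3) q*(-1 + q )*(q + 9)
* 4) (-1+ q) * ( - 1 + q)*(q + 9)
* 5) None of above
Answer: 4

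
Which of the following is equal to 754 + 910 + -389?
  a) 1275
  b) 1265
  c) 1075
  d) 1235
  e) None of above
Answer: a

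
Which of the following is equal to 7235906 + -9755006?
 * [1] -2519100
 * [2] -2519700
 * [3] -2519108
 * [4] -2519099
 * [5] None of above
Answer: 1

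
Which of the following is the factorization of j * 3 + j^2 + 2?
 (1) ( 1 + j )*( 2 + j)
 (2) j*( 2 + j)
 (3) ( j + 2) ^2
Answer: 1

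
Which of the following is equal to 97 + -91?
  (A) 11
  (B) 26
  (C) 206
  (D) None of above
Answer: D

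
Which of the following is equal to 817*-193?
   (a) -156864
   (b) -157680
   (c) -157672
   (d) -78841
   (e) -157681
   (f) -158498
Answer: e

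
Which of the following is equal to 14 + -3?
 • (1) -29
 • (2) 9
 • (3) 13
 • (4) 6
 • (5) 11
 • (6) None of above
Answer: 5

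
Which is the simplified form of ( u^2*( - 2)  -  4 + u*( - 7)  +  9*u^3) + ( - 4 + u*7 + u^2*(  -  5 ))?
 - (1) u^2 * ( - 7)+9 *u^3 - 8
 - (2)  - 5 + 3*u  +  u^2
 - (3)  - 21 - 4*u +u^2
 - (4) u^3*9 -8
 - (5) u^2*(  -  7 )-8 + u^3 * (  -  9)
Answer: 1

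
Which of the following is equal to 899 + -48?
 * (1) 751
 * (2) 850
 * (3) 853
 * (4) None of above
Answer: 4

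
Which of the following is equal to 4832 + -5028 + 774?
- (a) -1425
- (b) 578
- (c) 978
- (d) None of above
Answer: b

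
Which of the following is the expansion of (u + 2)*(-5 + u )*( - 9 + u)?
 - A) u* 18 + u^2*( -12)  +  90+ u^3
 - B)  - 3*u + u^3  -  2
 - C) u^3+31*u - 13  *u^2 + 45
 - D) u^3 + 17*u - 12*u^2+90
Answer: D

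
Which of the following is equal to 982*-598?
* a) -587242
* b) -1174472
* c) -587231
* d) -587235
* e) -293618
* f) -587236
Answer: f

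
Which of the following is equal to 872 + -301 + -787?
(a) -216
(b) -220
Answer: a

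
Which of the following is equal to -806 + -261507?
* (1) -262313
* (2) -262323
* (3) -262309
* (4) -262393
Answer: 1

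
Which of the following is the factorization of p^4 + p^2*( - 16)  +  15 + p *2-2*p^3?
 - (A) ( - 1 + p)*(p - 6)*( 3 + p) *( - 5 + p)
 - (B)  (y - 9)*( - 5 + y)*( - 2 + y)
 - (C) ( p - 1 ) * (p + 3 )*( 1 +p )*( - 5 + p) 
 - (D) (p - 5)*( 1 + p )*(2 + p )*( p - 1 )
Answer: C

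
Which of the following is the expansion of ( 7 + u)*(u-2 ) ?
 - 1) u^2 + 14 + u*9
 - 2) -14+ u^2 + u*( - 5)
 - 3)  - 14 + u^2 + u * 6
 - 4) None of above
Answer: 4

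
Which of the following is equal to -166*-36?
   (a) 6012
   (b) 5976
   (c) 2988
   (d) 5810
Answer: b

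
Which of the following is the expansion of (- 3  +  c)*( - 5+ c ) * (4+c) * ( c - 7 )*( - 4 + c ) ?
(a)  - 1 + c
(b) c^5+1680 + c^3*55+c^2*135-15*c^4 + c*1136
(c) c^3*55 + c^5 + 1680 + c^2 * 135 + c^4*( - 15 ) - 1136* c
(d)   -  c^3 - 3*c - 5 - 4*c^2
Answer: c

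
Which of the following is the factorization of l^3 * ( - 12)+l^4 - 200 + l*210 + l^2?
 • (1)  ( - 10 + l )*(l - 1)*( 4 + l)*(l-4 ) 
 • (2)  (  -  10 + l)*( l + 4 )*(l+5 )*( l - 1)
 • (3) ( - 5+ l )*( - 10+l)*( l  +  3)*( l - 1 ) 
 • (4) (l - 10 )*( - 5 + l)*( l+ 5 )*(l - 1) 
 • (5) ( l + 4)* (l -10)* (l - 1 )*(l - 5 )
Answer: 5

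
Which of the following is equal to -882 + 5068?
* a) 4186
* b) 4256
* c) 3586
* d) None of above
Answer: a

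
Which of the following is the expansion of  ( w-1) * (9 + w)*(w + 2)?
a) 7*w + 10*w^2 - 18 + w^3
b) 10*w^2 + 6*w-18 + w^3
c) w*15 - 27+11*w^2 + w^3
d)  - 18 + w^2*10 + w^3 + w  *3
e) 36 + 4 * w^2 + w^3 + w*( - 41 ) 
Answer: a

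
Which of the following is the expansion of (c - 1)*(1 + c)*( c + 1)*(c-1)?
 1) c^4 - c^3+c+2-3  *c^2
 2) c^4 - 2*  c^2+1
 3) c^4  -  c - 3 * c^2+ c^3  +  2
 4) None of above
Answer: 2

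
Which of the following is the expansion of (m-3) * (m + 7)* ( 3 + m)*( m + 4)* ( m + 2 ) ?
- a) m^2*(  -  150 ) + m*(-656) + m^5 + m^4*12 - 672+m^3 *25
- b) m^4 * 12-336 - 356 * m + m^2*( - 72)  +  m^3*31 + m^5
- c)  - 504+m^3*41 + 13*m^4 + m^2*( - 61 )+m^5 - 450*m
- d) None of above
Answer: c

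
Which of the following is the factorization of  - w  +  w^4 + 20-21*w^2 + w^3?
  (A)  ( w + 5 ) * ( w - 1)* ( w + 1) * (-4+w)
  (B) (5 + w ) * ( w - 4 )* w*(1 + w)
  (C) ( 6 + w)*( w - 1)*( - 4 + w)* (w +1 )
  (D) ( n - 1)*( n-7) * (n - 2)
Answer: A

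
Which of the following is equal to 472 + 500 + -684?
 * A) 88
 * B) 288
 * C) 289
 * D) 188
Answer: B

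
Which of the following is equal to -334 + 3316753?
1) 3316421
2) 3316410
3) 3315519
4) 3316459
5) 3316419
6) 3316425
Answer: 5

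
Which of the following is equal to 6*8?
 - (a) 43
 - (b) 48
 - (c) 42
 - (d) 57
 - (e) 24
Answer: b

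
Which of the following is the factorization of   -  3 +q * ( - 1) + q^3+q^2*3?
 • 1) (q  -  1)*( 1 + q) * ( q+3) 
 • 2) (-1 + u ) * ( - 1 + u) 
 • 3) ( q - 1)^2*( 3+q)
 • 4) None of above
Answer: 1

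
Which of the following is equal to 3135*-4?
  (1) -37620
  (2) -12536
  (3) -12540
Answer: 3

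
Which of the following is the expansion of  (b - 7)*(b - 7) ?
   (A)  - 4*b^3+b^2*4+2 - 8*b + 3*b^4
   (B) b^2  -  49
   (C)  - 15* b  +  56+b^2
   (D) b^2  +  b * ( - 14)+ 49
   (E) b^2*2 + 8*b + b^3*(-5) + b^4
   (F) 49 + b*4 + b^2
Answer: D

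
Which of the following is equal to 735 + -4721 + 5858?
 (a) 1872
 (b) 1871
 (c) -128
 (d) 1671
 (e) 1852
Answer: a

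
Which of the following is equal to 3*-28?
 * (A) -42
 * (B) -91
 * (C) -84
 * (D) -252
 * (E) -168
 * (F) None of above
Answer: C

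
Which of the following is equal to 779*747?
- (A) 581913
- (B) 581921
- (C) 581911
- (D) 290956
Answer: A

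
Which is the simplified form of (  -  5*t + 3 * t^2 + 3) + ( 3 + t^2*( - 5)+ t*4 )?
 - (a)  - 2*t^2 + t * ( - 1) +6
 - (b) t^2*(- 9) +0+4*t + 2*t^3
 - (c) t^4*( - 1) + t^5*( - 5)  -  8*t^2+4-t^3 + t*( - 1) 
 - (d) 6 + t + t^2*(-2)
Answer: a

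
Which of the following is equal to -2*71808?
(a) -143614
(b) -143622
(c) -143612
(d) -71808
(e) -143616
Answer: e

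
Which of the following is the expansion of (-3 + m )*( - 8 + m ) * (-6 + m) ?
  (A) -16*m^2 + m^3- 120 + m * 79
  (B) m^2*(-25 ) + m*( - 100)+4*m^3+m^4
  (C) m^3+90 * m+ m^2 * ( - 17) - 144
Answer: C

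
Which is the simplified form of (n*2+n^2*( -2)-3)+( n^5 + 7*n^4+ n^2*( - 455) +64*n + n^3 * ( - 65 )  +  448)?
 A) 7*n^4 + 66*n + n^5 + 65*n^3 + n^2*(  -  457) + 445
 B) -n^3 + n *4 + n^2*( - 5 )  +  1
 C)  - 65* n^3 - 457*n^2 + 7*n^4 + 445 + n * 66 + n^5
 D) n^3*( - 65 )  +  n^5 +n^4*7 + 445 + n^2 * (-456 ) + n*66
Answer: C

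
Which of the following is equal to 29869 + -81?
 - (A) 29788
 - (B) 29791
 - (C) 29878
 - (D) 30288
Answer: A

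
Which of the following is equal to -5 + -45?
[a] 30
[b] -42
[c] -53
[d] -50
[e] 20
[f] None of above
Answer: d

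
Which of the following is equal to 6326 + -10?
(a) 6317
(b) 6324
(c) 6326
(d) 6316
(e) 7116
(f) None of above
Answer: d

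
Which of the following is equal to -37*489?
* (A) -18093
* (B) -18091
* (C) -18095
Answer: A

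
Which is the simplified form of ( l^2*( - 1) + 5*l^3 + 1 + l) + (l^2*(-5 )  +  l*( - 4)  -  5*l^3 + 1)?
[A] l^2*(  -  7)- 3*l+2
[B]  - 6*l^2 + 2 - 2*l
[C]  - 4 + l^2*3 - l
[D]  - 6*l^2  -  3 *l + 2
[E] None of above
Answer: D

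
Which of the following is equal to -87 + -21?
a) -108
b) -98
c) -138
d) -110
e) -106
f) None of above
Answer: a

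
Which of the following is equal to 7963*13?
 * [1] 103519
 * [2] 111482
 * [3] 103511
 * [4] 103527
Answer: 1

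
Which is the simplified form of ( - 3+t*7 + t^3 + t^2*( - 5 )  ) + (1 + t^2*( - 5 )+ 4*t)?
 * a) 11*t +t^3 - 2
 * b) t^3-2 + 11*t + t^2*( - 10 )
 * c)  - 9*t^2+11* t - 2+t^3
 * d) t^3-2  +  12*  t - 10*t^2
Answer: b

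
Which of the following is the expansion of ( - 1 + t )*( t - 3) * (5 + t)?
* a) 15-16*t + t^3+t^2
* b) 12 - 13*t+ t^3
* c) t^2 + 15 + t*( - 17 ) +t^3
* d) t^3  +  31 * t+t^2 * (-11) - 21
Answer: c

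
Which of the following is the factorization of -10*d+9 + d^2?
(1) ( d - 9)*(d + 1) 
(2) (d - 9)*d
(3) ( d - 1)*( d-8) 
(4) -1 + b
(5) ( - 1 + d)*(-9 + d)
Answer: 5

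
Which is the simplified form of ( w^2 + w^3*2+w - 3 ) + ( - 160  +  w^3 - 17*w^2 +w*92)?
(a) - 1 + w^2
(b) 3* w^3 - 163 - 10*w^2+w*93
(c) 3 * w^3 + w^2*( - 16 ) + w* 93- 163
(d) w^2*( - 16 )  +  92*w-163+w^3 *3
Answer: c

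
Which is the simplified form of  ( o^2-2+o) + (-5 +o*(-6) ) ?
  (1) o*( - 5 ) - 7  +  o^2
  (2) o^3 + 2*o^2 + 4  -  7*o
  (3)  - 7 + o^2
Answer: 1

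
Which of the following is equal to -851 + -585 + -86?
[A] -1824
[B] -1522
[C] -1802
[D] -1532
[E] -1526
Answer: B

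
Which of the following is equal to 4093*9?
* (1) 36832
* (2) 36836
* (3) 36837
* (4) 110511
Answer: 3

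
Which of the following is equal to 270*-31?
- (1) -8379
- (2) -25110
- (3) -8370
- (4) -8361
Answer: 3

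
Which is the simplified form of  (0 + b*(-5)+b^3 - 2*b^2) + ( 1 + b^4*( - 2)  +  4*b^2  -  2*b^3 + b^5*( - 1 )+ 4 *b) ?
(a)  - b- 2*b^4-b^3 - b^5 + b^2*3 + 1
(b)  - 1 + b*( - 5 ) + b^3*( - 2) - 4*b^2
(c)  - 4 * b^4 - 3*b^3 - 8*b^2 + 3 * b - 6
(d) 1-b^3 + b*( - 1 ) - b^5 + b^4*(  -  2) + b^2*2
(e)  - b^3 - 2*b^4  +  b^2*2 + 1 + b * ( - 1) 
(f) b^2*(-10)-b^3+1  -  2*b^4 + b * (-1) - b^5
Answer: d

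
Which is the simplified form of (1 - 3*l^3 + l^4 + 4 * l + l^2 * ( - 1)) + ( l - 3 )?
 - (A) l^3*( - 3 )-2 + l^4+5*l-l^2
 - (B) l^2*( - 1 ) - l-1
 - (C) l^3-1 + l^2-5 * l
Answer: A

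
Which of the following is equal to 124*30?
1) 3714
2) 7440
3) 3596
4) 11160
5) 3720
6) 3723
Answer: 5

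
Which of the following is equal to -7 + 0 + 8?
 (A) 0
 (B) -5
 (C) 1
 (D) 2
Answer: C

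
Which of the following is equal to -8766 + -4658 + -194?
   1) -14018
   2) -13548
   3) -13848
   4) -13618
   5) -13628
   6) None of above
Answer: 4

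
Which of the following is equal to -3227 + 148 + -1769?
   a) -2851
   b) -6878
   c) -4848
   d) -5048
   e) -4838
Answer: c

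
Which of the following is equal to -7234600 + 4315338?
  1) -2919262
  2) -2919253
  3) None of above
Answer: 1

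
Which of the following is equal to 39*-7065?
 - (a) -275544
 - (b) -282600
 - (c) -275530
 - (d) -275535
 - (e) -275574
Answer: d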